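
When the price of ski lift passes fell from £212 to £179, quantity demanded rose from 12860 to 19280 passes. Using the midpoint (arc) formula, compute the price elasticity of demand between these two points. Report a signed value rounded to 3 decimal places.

-2.367

%ΔQ = (19280 − 12860) / [(12860 + 19280)/2] = 6420/16070 = 0.399502…
%ΔP = (179 − 212) / [(212 + 179)/2] = -33/195.5 = -0.168797…
Arc Ed = %ΔQ / %ΔP = (6420/16070) / (-33/195.5) = -2.36674…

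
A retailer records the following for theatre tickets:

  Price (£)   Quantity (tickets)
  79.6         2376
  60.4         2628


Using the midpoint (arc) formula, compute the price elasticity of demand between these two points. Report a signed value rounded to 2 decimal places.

-0.37

%ΔQ = (2628 − 2376) / [(2376 + 2628)/2] = 252/2502 = 0.100719…
%ΔP = (60.4 − 79.6) / [(79.6 + 60.4)/2] = -19.2/70 = -0.274285…
Arc Ed = %ΔQ / %ΔP = (252/2502) / (-19.2/70) = -0.3672…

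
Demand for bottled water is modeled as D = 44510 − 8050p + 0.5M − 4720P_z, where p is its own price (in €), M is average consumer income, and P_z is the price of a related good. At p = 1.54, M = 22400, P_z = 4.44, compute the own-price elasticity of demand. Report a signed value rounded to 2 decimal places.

At the given values, D = 44510 − 8050(1.54) + 0.5(22400) − 4720(4.44) = 22356.2.
∂D/∂p = −8050.
E = (-8050) × (1.54/22356.2) = -0.5545…

-0.55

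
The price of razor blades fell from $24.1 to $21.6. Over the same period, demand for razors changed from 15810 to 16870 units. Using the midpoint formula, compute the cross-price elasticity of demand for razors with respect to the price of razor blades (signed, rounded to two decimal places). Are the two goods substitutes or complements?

-0.59; complements

%ΔQ_{razors} = (16870 − 15810)/avg = 1060/16340 = 0.064871…
%ΔP_{razor blades} = (21.6 − 24.1)/avg = -2.5/22.85 = -0.109409…
E_cross = (1060/16340) / (-2.5/22.85) = -0.5929…
E_cross < 0 ⇒ the goods are complements.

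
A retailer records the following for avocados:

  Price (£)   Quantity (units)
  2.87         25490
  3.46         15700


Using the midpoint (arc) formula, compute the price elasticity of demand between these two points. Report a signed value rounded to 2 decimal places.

%ΔQ = (15700 − 25490) / [(25490 + 15700)/2] = -9790/20595 = -0.475358…
%ΔP = (3.46 − 2.87) / [(2.87 + 3.46)/2] = 0.59/3.165 = 0.186413…
Arc Ed = %ΔQ / %ΔP = (-9790/20595) / (0.59/3.165) = -2.5500…

-2.55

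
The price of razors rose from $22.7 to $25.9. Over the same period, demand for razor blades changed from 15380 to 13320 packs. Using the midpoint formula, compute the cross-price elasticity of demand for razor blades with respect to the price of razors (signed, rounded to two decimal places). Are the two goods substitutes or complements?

%ΔQ_{razor blades} = (13320 − 15380)/avg = -2060/14350 = -0.143554…
%ΔP_{razors} = (25.9 − 22.7)/avg = 3.2/24.3 = 0.131687…
E_cross = (-2060/14350) / (3.2/24.3) = -1.0901…
E_cross < 0 ⇒ the goods are complements.

-1.09; complements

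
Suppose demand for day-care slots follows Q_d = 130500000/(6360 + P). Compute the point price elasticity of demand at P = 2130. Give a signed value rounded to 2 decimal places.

-0.25

dQ_d/dP = −130500000/(6360 + P)² = -1.81049. At P = 2130, Q_d = 15371.
Ed = (dQ_d/dP)·(P/Q_d) = (-1.81049) × (2130/15371) = -0.2508…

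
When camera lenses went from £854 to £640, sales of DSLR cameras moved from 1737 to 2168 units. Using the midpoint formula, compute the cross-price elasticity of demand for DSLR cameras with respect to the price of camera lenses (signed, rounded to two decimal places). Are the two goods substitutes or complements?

-0.77; complements

%ΔQ_{DSLR cameras} = (2168 − 1737)/avg = 431/1952.5 = 0.220742…
%ΔP_{camera lenses} = (640 − 854)/avg = -214/747 = -0.286479…
E_cross = (431/1952.5) / (-214/747) = -0.7705…
E_cross < 0 ⇒ the goods are complements.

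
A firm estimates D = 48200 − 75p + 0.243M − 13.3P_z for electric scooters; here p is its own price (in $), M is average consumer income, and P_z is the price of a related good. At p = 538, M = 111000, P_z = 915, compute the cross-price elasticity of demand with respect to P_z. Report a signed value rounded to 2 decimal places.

-0.54

At the given values, D = 48200 − 75(538) + 0.243(111000) − 13.3(915) = 22653.5.
∂D/∂P_z = -13.3.
E = (-13.3) × (915/22653.5) = -0.5372…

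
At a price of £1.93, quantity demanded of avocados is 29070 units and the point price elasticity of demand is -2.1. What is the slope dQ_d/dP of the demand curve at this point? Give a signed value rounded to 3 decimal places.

Ed = (dQ_d/dP)·(P/Q_d) ⇒ dQ_d/dP = Ed·Q_d/P = (-2.1)·29070/1.93 = -31630.56994…

-31630.570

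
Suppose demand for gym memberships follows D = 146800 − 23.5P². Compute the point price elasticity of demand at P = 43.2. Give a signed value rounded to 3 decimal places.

-0.852

dD/dP = −2·23.5·P = -2030.4. At P = 43.2, D = 102943.36.
Ed = (dD/dP)·(P/D) = (-2030.4) × (43.2/102943.36) = -0.85205…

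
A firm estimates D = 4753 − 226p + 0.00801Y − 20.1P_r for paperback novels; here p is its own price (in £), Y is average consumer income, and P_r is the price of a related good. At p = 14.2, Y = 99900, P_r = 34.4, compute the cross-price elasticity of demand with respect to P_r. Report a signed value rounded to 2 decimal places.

At the given values, D = 4753 − 226(14.2) + 0.00801(99900) − 20.1(34.4) = 1652.559.
∂D/∂P_r = -20.1.
E = (-20.1) × (34.4/1652.559) = -0.4184…

-0.42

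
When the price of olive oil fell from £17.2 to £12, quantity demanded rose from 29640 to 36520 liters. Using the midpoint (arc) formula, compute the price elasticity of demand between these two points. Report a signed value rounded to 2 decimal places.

-0.58

%ΔQ = (36520 − 29640) / [(29640 + 36520)/2] = 6880/33080 = 0.207980…
%ΔP = (12 − 17.2) / [(17.2 + 12)/2] = -5.2/14.6 = -0.356164…
Arc Ed = %ΔQ / %ΔP = (6880/33080) / (-5.2/14.6) = -0.5839…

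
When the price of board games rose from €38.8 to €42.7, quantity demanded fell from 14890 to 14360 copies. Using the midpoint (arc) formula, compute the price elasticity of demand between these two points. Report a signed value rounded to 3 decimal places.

%ΔQ = (14360 − 14890) / [(14890 + 14360)/2] = -530/14625 = -0.036239…
%ΔP = (42.7 − 38.8) / [(38.8 + 42.7)/2] = 3.9/40.75 = 0.095705…
Arc Ed = %ΔQ / %ΔP = (-530/14625) / (3.9/40.75) = -0.37865…

-0.379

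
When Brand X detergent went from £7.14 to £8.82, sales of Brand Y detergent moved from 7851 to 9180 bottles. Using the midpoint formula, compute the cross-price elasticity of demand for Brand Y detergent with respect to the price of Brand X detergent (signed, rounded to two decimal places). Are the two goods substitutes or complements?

0.74; substitutes

%ΔQ_{Brand Y detergent} = (9180 − 7851)/avg = 1329/8515.5 = 0.156068…
%ΔP_{Brand X detergent} = (8.82 − 7.14)/avg = 1.68/7.98 = 0.210526…
E_cross = (1329/8515.5) / (1.68/7.98) = 0.7413…
E_cross > 0 ⇒ the goods are substitutes.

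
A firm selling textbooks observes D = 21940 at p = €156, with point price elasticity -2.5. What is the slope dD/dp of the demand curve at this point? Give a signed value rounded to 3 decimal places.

Ed = (dD/dp)·(p/D) ⇒ dD/dp = Ed·D/p = (-2.5)·21940/156 = -351.60256…

-351.603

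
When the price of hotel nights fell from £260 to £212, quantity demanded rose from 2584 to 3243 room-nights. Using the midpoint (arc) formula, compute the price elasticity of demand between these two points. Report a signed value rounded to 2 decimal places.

-1.11

%ΔQ = (3243 − 2584) / [(2584 + 3243)/2] = 659/2913.5 = 0.226188…
%ΔP = (212 − 260) / [(260 + 212)/2] = -48/236 = -0.203389…
Arc Ed = %ΔQ / %ΔP = (659/2913.5) / (-48/236) = -1.1120…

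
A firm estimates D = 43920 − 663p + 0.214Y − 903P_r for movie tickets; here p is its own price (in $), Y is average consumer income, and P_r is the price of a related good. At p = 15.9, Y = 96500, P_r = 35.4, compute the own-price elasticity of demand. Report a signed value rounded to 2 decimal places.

-0.48

At the given values, D = 43920 − 663(15.9) + 0.214(96500) − 903(35.4) = 22063.1.
∂D/∂p = −663.
E = (-663) × (15.9/22063.1) = -0.4777…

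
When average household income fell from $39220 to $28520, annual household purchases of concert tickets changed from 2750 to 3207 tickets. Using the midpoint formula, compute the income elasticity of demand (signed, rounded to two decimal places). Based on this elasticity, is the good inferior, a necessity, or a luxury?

-0.49; inferior

%ΔQ = (3207 − 2750)/[( 2750 + 3207)/2] = 457/2978.5 = 0.153432…
%ΔIncome = (28520 − 39220)/[( 39220 + 28520)/2] = -10700/33870 = -0.315913…
E_income = (457/2978.5) / (-10700/33870) = -0.4856…
E_income < 0 ⇒ inferior good.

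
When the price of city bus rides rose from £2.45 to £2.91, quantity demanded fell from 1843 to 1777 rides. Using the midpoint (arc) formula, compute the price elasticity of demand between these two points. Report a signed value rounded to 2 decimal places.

%ΔQ = (1777 − 1843) / [(1843 + 1777)/2] = -66/1810 = -0.036464…
%ΔP = (2.91 − 2.45) / [(2.45 + 2.91)/2] = 0.46/2.68 = 0.171641…
Arc Ed = %ΔQ / %ΔP = (-66/1810) / (0.46/2.68) = -0.2124…

-0.21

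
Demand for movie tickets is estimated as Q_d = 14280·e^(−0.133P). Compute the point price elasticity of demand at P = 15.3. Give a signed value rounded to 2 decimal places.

-2.03

dQ_d/dP = −0.133·Q_d = -248.218. At P = 15.3, Q_d = 1866.3.
Ed = (dQ_d/dP)·(P/Q_d) = (-248.218) × (15.3/1866.3) = -2.0349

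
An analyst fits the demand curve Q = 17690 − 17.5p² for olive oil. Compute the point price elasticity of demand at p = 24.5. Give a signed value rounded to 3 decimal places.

-2.924

dQ/dp = −2·17.5·p = -857.5. At p = 24.5, Q = 7185.625.
Ed = (dQ/dp)·(p/Q) = (-857.5) × (24.5/7185.625) = -2.92371…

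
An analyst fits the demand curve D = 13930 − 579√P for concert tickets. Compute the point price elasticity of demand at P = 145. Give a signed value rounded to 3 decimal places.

-0.501

dD/dP = −579/(2√P) = -24.0417. At P = 145, D = 6957.92.
Ed = (dD/dP)·(P/D) = (-24.0417) × (145/6957.92) = -0.50101…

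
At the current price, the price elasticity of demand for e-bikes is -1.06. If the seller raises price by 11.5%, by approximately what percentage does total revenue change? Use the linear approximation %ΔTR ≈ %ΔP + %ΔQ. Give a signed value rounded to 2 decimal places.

%ΔQ ≈ Ed × %ΔP = (-1.06) × (+11.5%) = -12.1900%
%ΔTR ≈ %ΔP + %ΔQ = (+11.5%) + (-12.1900%) = -0.6900%

-0.69%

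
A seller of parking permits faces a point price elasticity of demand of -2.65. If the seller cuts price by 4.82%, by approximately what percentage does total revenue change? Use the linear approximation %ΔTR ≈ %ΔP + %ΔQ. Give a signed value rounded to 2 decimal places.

%ΔQ ≈ Ed × %ΔP = (-2.65) × (-4.82%) = +12.7730%
%ΔTR ≈ %ΔP + %ΔQ = (-4.82%) + (+12.7730%) = +7.9530%

+7.95%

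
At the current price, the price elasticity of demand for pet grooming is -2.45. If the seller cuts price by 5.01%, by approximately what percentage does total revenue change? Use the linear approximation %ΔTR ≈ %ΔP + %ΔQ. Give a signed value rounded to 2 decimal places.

%ΔQ ≈ Ed × %ΔP = (-2.45) × (-5.01%) = +12.2745%
%ΔTR ≈ %ΔP + %ΔQ = (-5.01%) + (+12.2745%) = +7.2645%

+7.26%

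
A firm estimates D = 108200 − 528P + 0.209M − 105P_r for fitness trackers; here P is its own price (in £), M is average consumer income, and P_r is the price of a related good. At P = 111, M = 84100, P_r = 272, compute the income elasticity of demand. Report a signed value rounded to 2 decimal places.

At the given values, D = 108200 − 528(111) + 0.209(84100) − 105(272) = 38608.9.
∂D/∂M = 0.209.
E = (0.209) × (84100/38608.9) = 0.4552…

0.46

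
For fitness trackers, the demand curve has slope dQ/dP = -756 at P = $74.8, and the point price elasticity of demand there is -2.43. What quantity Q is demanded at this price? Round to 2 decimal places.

23271.11

Ed = (dQ/dP)·(P/Q) ⇒ Q = (dQ/dP)·P/Ed = (-756)·74.8/(-2.43) = 23271.1111…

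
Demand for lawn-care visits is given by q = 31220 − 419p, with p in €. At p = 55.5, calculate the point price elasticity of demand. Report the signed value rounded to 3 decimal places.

-2.919

dq/dp = −419. At p = 55.5, q = 31220 − 419(55.5) = 7965.5.
Ed = (dq/dp)·(p/q) = −419 × (55.5/7965.5) = -2.91940…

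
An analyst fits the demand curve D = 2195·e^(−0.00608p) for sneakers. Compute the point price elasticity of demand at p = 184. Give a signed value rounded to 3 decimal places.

-1.119

dD/dp = −0.00608·D = -4.35998. At p = 184, D = 717.101.
Ed = (dD/dp)·(p/D) = (-4.35998) × (184/717.101) = -1.11872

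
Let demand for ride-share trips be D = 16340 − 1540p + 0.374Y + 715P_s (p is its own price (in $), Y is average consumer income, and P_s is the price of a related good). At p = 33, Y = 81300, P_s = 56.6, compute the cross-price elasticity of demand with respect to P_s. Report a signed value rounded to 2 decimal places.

At the given values, D = 16340 − 1540(33) + 0.374(81300) + 715(56.6) = 36395.2.
∂D/∂P_s = 715.
E = (715) × (56.6/36395.2) = 1.1119…

1.11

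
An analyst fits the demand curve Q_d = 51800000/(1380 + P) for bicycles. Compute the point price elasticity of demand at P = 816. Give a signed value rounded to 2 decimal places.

-0.37

dQ_d/dP = −51800000/(1380 + P)² = -10.7415. At P = 816, Q_d = 23588.3.
Ed = (dQ_d/dP)·(P/Q_d) = (-10.7415) × (816/23588.3) = -0.3715…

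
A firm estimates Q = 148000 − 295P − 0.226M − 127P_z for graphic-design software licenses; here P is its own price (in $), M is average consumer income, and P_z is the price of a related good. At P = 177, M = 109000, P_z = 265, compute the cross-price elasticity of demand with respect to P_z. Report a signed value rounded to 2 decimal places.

-0.90

At the given values, Q = 148000 − 295(177) − 0.226(109000) − 127(265) = 37496.
∂Q/∂P_z = -127.
E = (-127) × (265/37496) = -0.8975…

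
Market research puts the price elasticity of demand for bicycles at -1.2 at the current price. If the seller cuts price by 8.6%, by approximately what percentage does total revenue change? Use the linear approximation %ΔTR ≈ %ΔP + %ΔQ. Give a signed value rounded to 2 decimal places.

%ΔQ ≈ Ed × %ΔP = (-1.2) × (-8.6%) = +10.3200%
%ΔTR ≈ %ΔP + %ΔQ = (-8.6%) + (+10.3200%) = +1.7200%

+1.72%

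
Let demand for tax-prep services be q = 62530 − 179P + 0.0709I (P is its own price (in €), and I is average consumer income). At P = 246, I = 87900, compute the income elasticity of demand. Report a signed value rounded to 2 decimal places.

0.25

At the given values, q = 62530 − 179(246) + 0.0709(87900) = 24728.11.
∂q/∂I = 0.0709.
E = (0.0709) × (87900/24728.11) = 0.2520…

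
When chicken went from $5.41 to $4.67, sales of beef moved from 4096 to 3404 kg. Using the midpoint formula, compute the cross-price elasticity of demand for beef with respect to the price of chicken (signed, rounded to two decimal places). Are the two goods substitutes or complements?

1.26; substitutes

%ΔQ_{beef} = (3404 − 4096)/avg = -692/3750 = -0.184533…
%ΔP_{chicken} = (4.67 − 5.41)/avg = -0.74/5.04 = -0.146825…
E_cross = (-692/3750) / (-0.74/5.04) = 1.2568…
E_cross > 0 ⇒ the goods are substitutes.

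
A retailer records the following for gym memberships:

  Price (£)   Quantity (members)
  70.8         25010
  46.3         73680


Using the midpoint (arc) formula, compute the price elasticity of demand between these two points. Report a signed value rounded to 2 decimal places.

%ΔQ = (73680 − 25010) / [(25010 + 73680)/2] = 48670/49345 = 0.986320…
%ΔP = (46.3 − 70.8) / [(70.8 + 46.3)/2] = -24.5/58.55 = -0.418445…
Arc Ed = %ΔQ / %ΔP = (48670/49345) / (-24.5/58.55) = -2.3571…

-2.36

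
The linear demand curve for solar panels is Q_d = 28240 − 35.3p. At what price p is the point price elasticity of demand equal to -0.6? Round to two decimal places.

Ed = −35.3p/(28240 − 35.3p). Set this equal to -0.6:
35.3p = 0.6·(28240 − 35.3p) ⇒ 35.3p(1 + 0.6) = 0.6·28240
p = 0.6·28240 / (35.3·1.6) = 300

300.00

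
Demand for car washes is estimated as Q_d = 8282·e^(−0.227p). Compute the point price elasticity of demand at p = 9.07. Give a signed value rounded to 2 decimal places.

-2.06

dQ_d/dp = −0.227·Q_d = -239.881. At p = 9.07, Q_d = 1056.75.
Ed = (dQ_d/dp)·(p/Q_d) = (-239.881) × (9.07/1056.75) = -2.0588…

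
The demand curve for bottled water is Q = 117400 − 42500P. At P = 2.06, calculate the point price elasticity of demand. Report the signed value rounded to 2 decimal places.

dQ/dP = −42500. At P = 2.06, Q = 117400 − 42500(2.06) = 29850.
Ed = (dQ/dP)·(P/Q) = −42500 × (2.06/29850) = -2.9329…

-2.93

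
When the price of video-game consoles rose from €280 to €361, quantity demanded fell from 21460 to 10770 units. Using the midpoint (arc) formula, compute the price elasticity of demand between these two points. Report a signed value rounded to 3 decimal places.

-2.625

%ΔQ = (10770 − 21460) / [(21460 + 10770)/2] = -10690/16115 = -0.663357…
%ΔP = (361 − 280) / [(280 + 361)/2] = 81/320.5 = 0.252730…
Arc Ed = %ΔQ / %ΔP = (-10690/16115) / (81/320.5) = -2.62476…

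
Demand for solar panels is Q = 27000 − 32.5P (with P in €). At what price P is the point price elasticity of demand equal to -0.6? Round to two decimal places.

Ed = −32.5P/(27000 − 32.5P). Set this equal to -0.6:
32.5P = 0.6·(27000 − 32.5P) ⇒ 32.5P(1 + 0.6) = 0.6·27000
P = 0.6·27000 / (32.5·1.6) = 311.5384…

311.54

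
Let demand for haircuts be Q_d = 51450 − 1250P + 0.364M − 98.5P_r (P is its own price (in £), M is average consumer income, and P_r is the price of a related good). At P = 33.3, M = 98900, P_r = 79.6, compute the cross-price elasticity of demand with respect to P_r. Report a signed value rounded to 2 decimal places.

-0.21

At the given values, Q_d = 51450 − 1250(33.3) + 0.364(98900) − 98.5(79.6) = 37984.
∂Q_d/∂P_r = -98.5.
E = (-98.5) × (79.6/37984) = -0.2064…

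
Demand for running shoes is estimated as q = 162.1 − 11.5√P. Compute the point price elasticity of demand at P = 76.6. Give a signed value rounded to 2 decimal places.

-0.82

dq/dP = −11.5/(2√P) = -0.656982. At P = 76.6, q = 61.4504.
Ed = (dq/dP)·(P/q) = (-0.656982) × (76.6/61.4504) = -0.8189…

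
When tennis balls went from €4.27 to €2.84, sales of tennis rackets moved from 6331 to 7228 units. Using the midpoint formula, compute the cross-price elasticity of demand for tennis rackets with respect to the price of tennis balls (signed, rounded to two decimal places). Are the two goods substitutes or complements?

%ΔQ_{tennis rackets} = (7228 − 6331)/avg = 897/6779.5 = 0.132310…
%ΔP_{tennis balls} = (2.84 − 4.27)/avg = -1.43/3.555 = -0.402250…
E_cross = (897/6779.5) / (-1.43/3.555) = -0.3289…
E_cross < 0 ⇒ the goods are complements.

-0.33; complements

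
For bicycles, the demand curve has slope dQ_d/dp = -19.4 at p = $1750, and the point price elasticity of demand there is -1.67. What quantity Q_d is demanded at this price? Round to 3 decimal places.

Ed = (dQ_d/dp)·(p/Q_d) ⇒ Q_d = (dQ_d/dp)·p/Ed = (-19.4)·1750/(-1.67) = 20329.34131…

20329.341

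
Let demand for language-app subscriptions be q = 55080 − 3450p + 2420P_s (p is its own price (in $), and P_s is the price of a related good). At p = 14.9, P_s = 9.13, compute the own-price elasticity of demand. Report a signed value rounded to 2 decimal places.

-1.99

At the given values, q = 55080 − 3450(14.9) + 2420(9.13) = 25769.6.
∂q/∂p = −3450.
E = (-3450) × (14.9/25769.6) = -1.9947…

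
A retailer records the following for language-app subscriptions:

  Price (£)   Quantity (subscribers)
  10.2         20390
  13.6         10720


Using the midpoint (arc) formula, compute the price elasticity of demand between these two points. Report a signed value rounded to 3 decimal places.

-2.176

%ΔQ = (10720 − 20390) / [(20390 + 10720)/2] = -9670/15555 = -0.621665…
%ΔP = (13.6 − 10.2) / [(10.2 + 13.6)/2] = 3.4/11.9 = 0.285714…
Arc Ed = %ΔQ / %ΔP = (-9670/15555) / (3.4/11.9) = -2.17582…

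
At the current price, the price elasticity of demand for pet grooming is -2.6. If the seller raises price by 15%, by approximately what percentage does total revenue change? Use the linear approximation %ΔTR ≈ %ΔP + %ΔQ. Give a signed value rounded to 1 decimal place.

%ΔQ ≈ Ed × %ΔP = (-2.6) × (+15%) = -39.0000%
%ΔTR ≈ %ΔP + %ΔQ = (+15%) + (-39.0000%) = -24.0000%

-24.0%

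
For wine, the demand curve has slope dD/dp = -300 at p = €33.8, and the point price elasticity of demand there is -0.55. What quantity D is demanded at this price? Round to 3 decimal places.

Ed = (dD/dp)·(p/D) ⇒ D = (dD/dp)·p/Ed = (-300)·33.8/(-0.55) = 18436.36363…

18436.364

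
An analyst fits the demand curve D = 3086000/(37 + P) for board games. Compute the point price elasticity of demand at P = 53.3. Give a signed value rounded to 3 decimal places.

dD/dP = −3086000/(37 + P)² = -378.46. At P = 53.3, D = 34175.
Ed = (dD/dP)·(P/D) = (-378.46) × (53.3/34175) = -0.59025…

-0.590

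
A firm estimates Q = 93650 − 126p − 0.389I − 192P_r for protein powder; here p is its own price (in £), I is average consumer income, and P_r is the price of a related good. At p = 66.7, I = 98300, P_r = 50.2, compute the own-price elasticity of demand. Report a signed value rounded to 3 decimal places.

-0.225

At the given values, Q = 93650 − 126(66.7) − 0.389(98300) − 192(50.2) = 37368.7.
∂Q/∂p = −126.
E = (-126) × (66.7/37368.7) = -0.22489…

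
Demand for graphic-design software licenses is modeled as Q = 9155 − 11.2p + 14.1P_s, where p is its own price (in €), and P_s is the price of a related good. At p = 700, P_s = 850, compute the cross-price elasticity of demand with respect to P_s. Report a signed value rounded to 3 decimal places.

At the given values, Q = 9155 − 11.2(700) + 14.1(850) = 13300.
∂Q/∂P_s = 14.1.
E = (14.1) × (850/13300) = 0.90112…

0.901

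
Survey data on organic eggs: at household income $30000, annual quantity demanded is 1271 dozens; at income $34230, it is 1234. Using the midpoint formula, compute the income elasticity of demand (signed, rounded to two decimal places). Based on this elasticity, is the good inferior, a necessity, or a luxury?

%ΔQ = (1234 − 1271)/[( 1271 + 1234)/2] = -37/1252.5 = -0.029540…
%ΔIncome = (34230 − 30000)/[( 30000 + 34230)/2] = 4230/32115 = 0.131714…
E_income = (-37/1252.5) / (4230/32115) = -0.2242…
E_income < 0 ⇒ inferior good.

-0.22; inferior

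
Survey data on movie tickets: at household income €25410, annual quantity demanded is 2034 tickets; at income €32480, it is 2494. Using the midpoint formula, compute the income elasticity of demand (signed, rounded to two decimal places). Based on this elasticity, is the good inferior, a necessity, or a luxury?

0.83; necessity

%ΔQ = (2494 − 2034)/[( 2034 + 2494)/2] = 460/2264 = 0.203180…
%ΔIncome = (32480 − 25410)/[( 25410 + 32480)/2] = 7070/28945 = 0.244256…
E_income = (460/2264) / (7070/28945) = 0.8318…
0 < E_income < 1 ⇒ normal good, necessity.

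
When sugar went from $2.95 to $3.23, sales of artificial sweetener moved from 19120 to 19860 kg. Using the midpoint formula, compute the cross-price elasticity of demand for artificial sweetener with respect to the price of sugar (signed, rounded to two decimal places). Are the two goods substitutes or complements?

%ΔQ_{artificial sweetener} = (19860 − 19120)/avg = 740/19490 = 0.037968…
%ΔP_{sugar} = (3.23 − 2.95)/avg = 0.28/3.09 = 0.090614…
E_cross = (740/19490) / (0.28/3.09) = 0.4190…
E_cross > 0 ⇒ the goods are substitutes.

0.42; substitutes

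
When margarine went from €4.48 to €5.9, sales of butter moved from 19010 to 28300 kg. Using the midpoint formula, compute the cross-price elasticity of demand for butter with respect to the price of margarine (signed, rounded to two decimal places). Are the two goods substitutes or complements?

1.44; substitutes

%ΔQ_{butter} = (28300 − 19010)/avg = 9290/23655 = 0.392728…
%ΔP_{margarine} = (5.9 − 4.48)/avg = 1.42/5.19 = 0.273603…
E_cross = (9290/23655) / (1.42/5.19) = 1.4353…
E_cross > 0 ⇒ the goods are substitutes.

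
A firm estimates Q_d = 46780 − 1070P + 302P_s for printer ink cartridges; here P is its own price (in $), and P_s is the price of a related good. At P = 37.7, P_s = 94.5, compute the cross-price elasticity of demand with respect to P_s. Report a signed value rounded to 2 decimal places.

0.82

At the given values, Q_d = 46780 − 1070(37.7) + 302(94.5) = 34980.
∂Q_d/∂P_s = 302.
E = (302) × (94.5/34980) = 0.8158…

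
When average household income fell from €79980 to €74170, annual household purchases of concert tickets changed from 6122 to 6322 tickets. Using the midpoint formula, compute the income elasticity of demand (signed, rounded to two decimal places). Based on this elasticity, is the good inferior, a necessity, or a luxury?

-0.43; inferior

%ΔQ = (6322 − 6122)/[( 6122 + 6322)/2] = 200/6222 = 0.032144…
%ΔIncome = (74170 − 79980)/[( 79980 + 74170)/2] = -5810/77075 = -0.075381…
E_income = (200/6222) / (-5810/77075) = -0.4264…
E_income < 0 ⇒ inferior good.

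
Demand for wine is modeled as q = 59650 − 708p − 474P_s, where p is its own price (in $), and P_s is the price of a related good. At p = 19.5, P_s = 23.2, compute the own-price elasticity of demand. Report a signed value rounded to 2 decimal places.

At the given values, q = 59650 − 708(19.5) − 474(23.2) = 34847.2.
∂q/∂p = −708.
E = (-708) × (19.5/34847.2) = -0.3961…

-0.40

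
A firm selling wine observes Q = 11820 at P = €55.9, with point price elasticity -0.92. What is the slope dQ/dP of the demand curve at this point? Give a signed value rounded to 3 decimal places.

Ed = (dQ/dP)·(P/Q) ⇒ dQ/dP = Ed·Q/P = (-0.92)·11820/55.9 = -194.53309…

-194.533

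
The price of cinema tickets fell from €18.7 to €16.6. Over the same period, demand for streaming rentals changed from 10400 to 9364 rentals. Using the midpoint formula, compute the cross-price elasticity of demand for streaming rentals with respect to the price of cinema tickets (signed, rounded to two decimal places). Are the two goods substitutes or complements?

0.88; substitutes

%ΔQ_{streaming rentals} = (9364 − 10400)/avg = -1036/9882 = -0.104837…
%ΔP_{cinema tickets} = (16.6 − 18.7)/avg = -2.1/17.65 = -0.118980…
E_cross = (-1036/9882) / (-2.1/17.65) = 0.8811…
E_cross > 0 ⇒ the goods are substitutes.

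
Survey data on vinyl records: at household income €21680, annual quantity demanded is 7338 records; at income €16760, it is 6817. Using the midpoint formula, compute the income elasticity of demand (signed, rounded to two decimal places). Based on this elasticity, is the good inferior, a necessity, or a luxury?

0.29; necessity

%ΔQ = (6817 − 7338)/[( 7338 + 6817)/2] = -521/7077.5 = -0.073613…
%ΔIncome = (16760 − 21680)/[( 21680 + 16760)/2] = -4920/19220 = -0.255983…
E_income = (-521/7077.5) / (-4920/19220) = 0.2875…
0 < E_income < 1 ⇒ normal good, necessity.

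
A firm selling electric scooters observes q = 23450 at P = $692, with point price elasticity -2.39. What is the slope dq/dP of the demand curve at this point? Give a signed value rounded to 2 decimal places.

Ed = (dq/dP)·(P/q) ⇒ dq/dP = Ed·q/P = (-2.39)·23450/692 = -80.9906…

-80.99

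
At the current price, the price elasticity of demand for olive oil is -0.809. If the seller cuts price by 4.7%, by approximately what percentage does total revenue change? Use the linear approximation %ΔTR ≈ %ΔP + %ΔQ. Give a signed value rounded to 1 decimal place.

-0.9%

%ΔQ ≈ Ed × %ΔP = (-0.809) × (-4.7%) = +3.8023%
%ΔTR ≈ %ΔP + %ΔQ = (-4.7%) + (+3.8023%) = -0.8977%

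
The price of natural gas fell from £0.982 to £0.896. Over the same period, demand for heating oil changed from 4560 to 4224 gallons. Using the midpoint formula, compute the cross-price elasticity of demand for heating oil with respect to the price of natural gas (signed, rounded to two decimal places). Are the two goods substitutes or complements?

0.84; substitutes

%ΔQ_{heating oil} = (4224 − 4560)/avg = -336/4392 = -0.076502…
%ΔP_{natural gas} = (0.896 − 0.982)/avg = -0.086/0.939 = -0.091586…
E_cross = (-336/4392) / (-0.086/0.939) = 0.8353…
E_cross > 0 ⇒ the goods are substitutes.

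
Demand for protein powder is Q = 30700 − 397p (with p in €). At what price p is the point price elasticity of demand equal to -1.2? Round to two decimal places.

42.18

Ed = −397p/(30700 − 397p). Set this equal to -1.2:
397p = 1.2·(30700 − 397p) ⇒ 397p(1 + 1.2) = 1.2·30700
p = 1.2·30700 / (397·2.2) = 42.1799…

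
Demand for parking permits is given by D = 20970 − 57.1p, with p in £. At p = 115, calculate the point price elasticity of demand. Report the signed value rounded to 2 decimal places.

dD/dp = −57.1. At p = 115, D = 20970 − 57.1(115) = 14403.5.
Ed = (dD/dp)·(p/D) = −57.1 × (115/14403.5) = -0.4558…

-0.46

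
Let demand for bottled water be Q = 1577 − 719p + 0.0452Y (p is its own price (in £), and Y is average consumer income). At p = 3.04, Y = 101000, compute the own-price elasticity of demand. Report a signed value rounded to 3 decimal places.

At the given values, Q = 1577 − 719(3.04) + 0.0452(101000) = 3956.44.
∂Q/∂p = −719.
E = (-719) × (3.04/3956.44) = -0.55245…

-0.552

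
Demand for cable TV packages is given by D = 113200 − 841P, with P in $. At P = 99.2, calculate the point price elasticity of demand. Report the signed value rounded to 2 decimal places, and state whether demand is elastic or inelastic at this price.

-2.80; elastic

dD/dP = −841. At P = 99.2, D = 113200 − 841(99.2) = 29772.8.
Ed = (dD/dP)·(P/D) = −841 × (99.2/29772.8) = -2.8021…
|Ed| = 2.80 > 1, so demand is elastic.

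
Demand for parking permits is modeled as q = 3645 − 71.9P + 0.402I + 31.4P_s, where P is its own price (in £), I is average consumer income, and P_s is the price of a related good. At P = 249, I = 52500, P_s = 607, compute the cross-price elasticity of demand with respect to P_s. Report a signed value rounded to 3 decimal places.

0.736

At the given values, q = 3645 − 71.9(249) + 0.402(52500) + 31.4(607) = 25906.7.
∂q/∂P_s = 31.4.
E = (31.4) × (607/25906.7) = 0.73570…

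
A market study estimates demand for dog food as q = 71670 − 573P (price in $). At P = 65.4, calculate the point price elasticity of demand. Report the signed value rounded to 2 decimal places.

-1.10

dq/dP = −573. At P = 65.4, q = 71670 − 573(65.4) = 34195.8.
Ed = (dq/dP)·(P/q) = −573 × (65.4/34195.8) = -1.0958…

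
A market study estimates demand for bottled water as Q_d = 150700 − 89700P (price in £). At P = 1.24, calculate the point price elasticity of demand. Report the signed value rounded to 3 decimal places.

-2.818

dQ_d/dP = −89700. At P = 1.24, Q_d = 150700 − 89700(1.24) = 39472.
Ed = (dQ_d/dP)·(P/Q_d) = −89700 × (1.24/39472) = -2.81789…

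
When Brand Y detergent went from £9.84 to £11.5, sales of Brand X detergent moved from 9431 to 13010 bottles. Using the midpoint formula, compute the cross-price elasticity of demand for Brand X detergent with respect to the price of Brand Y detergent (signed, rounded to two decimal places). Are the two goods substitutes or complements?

2.05; substitutes

%ΔQ_{Brand X detergent} = (13010 − 9431)/avg = 3579/11220.5 = 0.318969…
%ΔP_{Brand Y detergent} = (11.5 − 9.84)/avg = 1.66/10.67 = 0.155576…
E_cross = (3579/11220.5) / (1.66/10.67) = 2.0502…
E_cross > 0 ⇒ the goods are substitutes.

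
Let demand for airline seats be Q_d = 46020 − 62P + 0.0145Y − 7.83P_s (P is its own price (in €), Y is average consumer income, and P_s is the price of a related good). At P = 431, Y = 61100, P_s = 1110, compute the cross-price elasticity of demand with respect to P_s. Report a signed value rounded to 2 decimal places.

At the given values, Q_d = 46020 − 62(431) + 0.0145(61100) − 7.83(1110) = 11492.65.
∂Q_d/∂P_s = -7.83.
E = (-7.83) × (1110/11492.65) = -0.7562…

-0.76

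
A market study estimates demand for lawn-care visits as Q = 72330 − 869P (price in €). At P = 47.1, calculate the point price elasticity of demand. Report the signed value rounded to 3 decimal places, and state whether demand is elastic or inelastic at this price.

dQ/dP = −869. At P = 47.1, Q = 72330 − 869(47.1) = 31400.1.
Ed = (dQ/dP)·(P/Q) = −869 × (47.1/31400.1) = -1.30349…
|Ed| = 1.303 > 1, so demand is elastic.

-1.303; elastic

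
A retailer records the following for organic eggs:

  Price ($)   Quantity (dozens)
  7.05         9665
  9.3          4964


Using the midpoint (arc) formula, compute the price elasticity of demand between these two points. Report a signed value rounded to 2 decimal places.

%ΔQ = (4964 − 9665) / [(9665 + 4964)/2] = -4701/7314.5 = -0.642696…
%ΔP = (9.3 − 7.05) / [(7.05 + 9.3)/2] = 2.25/8.175 = 0.275229…
Arc Ed = %ΔQ / %ΔP = (-4701/7314.5) / (2.25/8.175) = -2.3351…

-2.34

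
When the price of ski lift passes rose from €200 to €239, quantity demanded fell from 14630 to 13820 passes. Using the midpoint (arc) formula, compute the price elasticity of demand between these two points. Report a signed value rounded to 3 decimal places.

-0.320

%ΔQ = (13820 − 14630) / [(14630 + 13820)/2] = -810/14225 = -0.056942…
%ΔP = (239 − 200) / [(200 + 239)/2] = 39/219.5 = 0.177676…
Arc Ed = %ΔQ / %ΔP = (-810/14225) / (39/219.5) = -0.32048…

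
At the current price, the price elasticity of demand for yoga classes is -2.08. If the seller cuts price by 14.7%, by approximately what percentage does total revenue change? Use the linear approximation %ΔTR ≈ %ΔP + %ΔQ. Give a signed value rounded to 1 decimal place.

+15.9%

%ΔQ ≈ Ed × %ΔP = (-2.08) × (-14.7%) = +30.5760%
%ΔTR ≈ %ΔP + %ΔQ = (-14.7%) + (+30.5760%) = +15.8760%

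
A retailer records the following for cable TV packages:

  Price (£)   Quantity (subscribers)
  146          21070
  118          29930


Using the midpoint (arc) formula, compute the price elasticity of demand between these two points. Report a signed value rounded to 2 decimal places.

%ΔQ = (29930 − 21070) / [(21070 + 29930)/2] = 8860/25500 = 0.347450…
%ΔP = (118 − 146) / [(146 + 118)/2] = -28/132 = -0.212121…
Arc Ed = %ΔQ / %ΔP = (8860/25500) / (-28/132) = -1.6379…

-1.64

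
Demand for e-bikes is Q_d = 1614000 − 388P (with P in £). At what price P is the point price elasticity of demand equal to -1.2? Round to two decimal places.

Ed = −388P/(1614000 − 388P). Set this equal to -1.2:
388P = 1.2·(1614000 − 388P) ⇒ 388P(1 + 1.2) = 1.2·1614000
P = 1.2·1614000 / (388·2.2) = 2268.9784…

2268.98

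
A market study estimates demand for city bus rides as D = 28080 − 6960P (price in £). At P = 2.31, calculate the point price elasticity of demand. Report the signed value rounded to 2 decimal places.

dD/dP = −6960. At P = 2.31, D = 28080 − 6960(2.31) = 12002.4.
Ed = (dD/dP)·(P/D) = −6960 × (2.31/12002.4) = -1.3395…

-1.34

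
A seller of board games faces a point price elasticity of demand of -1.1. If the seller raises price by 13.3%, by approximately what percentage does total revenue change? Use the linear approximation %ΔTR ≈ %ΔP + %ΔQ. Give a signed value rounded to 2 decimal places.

%ΔQ ≈ Ed × %ΔP = (-1.1) × (+13.3%) = -14.6300%
%ΔTR ≈ %ΔP + %ΔQ = (+13.3%) + (-14.6300%) = -1.3300%

-1.33%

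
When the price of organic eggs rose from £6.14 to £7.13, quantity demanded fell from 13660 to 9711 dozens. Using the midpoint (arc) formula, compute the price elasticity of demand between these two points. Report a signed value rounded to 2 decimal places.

-2.26

%ΔQ = (9711 − 13660) / [(13660 + 9711)/2] = -3949/11685.5 = -0.337940…
%ΔP = (7.13 − 6.14) / [(6.14 + 7.13)/2] = 0.99/6.635 = 0.149208…
Arc Ed = %ΔQ / %ΔP = (-3949/11685.5) / (0.99/6.635) = -2.2648…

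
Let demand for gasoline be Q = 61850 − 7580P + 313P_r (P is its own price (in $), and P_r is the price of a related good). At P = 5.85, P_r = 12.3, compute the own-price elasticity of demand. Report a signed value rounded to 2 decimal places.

-2.08

At the given values, Q = 61850 − 7580(5.85) + 313(12.3) = 21356.9.
∂Q/∂P = −7580.
E = (-7580) × (5.85/21356.9) = -2.0762…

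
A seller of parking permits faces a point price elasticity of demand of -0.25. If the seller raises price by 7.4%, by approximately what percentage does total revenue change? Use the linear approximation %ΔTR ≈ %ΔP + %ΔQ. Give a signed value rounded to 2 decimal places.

%ΔQ ≈ Ed × %ΔP = (-0.25) × (+7.4%) = -1.8500%
%ΔTR ≈ %ΔP + %ΔQ = (+7.4%) + (-1.8500%) = +5.5500%

+5.55%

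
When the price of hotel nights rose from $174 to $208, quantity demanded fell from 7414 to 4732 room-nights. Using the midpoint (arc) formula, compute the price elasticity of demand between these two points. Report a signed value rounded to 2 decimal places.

-2.48

%ΔQ = (4732 − 7414) / [(7414 + 4732)/2] = -2682/6073 = -0.441626…
%ΔP = (208 − 174) / [(174 + 208)/2] = 34/191 = 0.178010…
Arc Ed = %ΔQ / %ΔP = (-2682/6073) / (34/191) = -2.4809…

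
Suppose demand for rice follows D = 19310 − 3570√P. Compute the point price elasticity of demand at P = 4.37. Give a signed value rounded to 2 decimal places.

dD/dP = −3570/(2√P) = -853.881. At P = 4.37, D = 11847.1.
Ed = (dD/dP)·(P/D) = (-853.881) × (4.37/11847.1) = -0.3149…

-0.31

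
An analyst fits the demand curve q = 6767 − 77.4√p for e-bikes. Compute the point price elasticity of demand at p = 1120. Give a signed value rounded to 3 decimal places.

dq/dp = −77.4/(2√p) = -1.15638. At p = 1120, q = 4176.7.
Ed = (dq/dp)·(p/q) = (-1.15638) × (1120/4176.7) = -0.31008…

-0.310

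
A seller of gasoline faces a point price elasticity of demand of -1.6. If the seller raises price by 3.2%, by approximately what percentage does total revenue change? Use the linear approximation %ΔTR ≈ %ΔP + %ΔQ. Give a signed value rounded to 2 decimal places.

%ΔQ ≈ Ed × %ΔP = (-1.6) × (+3.2%) = -5.1200%
%ΔTR ≈ %ΔP + %ΔQ = (+3.2%) + (-5.1200%) = -1.9200%

-1.92%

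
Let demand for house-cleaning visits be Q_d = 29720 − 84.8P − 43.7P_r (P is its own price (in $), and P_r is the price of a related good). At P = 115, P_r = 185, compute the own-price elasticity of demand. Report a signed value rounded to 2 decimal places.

At the given values, Q_d = 29720 − 84.8(115) − 43.7(185) = 11883.5.
∂Q_d/∂P = −84.8.
E = (-84.8) × (115/11883.5) = -0.8206…

-0.82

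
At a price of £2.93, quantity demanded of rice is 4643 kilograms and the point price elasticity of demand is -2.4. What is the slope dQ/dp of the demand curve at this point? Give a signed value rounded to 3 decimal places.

Ed = (dQ/dp)·(p/Q) ⇒ dQ/dp = Ed·Q/p = (-2.4)·4643/2.93 = -3803.13993…

-3803.140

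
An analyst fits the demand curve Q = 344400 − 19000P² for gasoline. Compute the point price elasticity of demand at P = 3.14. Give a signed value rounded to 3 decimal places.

dQ/dP = −2·19000·P = -119320. At P = 3.14, Q = 157067.6.
Ed = (dQ/dP)·(P/Q) = (-119320) × (3.14/157067.6) = -2.38537…

-2.385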